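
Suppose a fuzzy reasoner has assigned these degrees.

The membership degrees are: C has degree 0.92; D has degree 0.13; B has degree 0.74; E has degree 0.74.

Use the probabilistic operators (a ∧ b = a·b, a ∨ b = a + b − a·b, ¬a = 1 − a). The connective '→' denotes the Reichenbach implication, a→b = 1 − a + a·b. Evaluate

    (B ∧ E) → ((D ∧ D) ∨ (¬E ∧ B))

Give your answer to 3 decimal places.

B ∧ E = a·b on (0.7400, 0.7400) = 0.5476
D ∧ D = a·b on (0.1300, 0.1300) = 0.0169
¬E = 1 − 0.7400 = 0.2600
¬E ∧ B = a·b on (0.2600, 0.7400) = 0.1924
(D ∧ D) ∨ (¬E ∧ B) = a + b − a·b on (0.0169, 0.1924) = 0.2060
(B ∧ E) → ((D ∧ D) ∨ (¬E ∧ B))  [Reichenbach: 1 − a + a·b] with a=0.5476, b=0.2060 → 0.5652

0.565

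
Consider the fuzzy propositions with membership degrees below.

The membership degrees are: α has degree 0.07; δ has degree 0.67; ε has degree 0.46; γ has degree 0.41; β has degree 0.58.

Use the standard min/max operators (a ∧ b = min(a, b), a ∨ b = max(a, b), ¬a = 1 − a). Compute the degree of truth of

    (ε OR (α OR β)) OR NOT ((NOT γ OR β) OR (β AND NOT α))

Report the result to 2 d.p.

α OR β = max(a, b) on (0.07, 0.58) = 0.58
ε OR (α OR β) = max(a, b) on (0.46, 0.58) = 0.58
NOT γ = 1 − 0.41 = 0.59
NOT γ OR β = max(a, b) on (0.59, 0.58) = 0.59
NOT α = 1 − 0.07 = 0.93
β AND NOT α = min(a, b) on (0.58, 0.93) = 0.58
(NOT γ OR β) OR (β AND NOT α) = max(a, b) on (0.59, 0.58) = 0.59
NOT ((NOT γ OR β) OR (β AND NOT α)) = 1 − 0.59 = 0.41
(ε OR (α OR β)) OR NOT ((NOT γ OR β) OR (β AND NOT α)) = max(a, b) on (0.58, 0.41) = 0.58

0.58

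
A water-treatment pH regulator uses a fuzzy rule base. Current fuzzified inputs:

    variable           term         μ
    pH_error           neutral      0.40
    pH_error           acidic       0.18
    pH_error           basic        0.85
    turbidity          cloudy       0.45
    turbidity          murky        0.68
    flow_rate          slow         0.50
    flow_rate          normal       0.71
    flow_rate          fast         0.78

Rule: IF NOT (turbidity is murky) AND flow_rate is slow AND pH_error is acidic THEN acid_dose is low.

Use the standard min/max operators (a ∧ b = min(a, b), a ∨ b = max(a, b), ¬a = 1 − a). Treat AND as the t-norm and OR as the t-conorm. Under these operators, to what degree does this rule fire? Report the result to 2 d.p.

firing strength: ¬murky=1−0.68=0.32, slow=0.50, acidic=0.18; AND[min(a, b)] → w = 0.18

0.18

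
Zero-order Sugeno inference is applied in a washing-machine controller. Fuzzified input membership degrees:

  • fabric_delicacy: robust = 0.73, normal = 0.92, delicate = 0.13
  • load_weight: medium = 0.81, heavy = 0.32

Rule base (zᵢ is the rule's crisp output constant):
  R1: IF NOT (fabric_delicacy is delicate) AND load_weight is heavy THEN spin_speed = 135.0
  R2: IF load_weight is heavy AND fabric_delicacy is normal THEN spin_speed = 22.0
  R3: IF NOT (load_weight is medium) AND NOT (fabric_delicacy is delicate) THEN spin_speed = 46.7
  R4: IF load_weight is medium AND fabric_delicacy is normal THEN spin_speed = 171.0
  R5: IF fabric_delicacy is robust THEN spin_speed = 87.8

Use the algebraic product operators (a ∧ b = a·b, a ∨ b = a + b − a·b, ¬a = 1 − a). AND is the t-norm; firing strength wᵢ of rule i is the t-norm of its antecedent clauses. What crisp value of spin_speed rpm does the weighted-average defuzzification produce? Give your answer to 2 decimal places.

109.93

R1 (z=135.0): ¬delicate=1−0.13=0.87, heavy=0.32; AND[a·b] → w = 0.2784
R2 (z=22.0): heavy=0.32, normal=0.92; AND[a·b] → w = 0.2944
R3 (z=46.7): ¬medium=1−0.81=0.19, ¬delicate=1−0.13=0.87; AND[a·b] → w = 0.1653
R4 (z=171.0): medium=0.81, normal=0.92; AND[a·b] → w = 0.7452
R5 (z=87.8): robust=0.73 → w = 0.7300
Weighted average = (0.2784·135.0 + 0.2944·22.0 + 0.1653·46.7 + 0.7452·171.0 + 0.7300·87.8) / (0.2784 + 0.2944 + 0.1653 + 0.7452 + 0.7300)
  = 243.3035 / 2.2133 = 109.93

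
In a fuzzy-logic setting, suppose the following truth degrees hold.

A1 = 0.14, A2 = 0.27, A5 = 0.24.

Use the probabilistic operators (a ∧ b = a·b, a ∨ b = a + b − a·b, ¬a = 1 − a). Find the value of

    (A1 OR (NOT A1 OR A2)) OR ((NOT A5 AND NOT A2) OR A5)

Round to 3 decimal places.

0.970

NOT A1 = 1 − 0.1400 = 0.8600
NOT A1 OR A2 = a + b − a·b on (0.8600, 0.2700) = 0.8978
A1 OR (NOT A1 OR A2) = a + b − a·b on (0.1400, 0.8978) = 0.9121
NOT A5 = 1 − 0.2400 = 0.7600
NOT A2 = 1 − 0.2700 = 0.7300
NOT A5 AND NOT A2 = a·b on (0.7600, 0.7300) = 0.5548
(NOT A5 AND NOT A2) OR A5 = a + b − a·b on (0.5548, 0.2400) = 0.6616
(A1 OR (NOT A1 OR A2)) OR ((NOT A5 AND NOT A2) OR A5) = a + b − a·b on (0.9121, 0.6616) = 0.9703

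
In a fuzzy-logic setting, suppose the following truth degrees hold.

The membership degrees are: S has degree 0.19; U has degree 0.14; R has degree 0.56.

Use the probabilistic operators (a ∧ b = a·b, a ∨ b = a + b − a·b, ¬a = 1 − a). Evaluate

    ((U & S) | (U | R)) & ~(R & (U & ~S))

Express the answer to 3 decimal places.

U & S = a·b on (0.1400, 0.1900) = 0.0266
U | R = a + b − a·b on (0.1400, 0.5600) = 0.6216
(U & S) | (U | R) = a + b − a·b on (0.0266, 0.6216) = 0.6317
~S = 1 − 0.1900 = 0.8100
U & ~S = a·b on (0.1400, 0.8100) = 0.1134
R & (U & ~S) = a·b on (0.5600, 0.1134) = 0.0635
~(R & (U & ~S)) = 1 − 0.0635 = 0.9365
((U & S) | (U | R)) & ~(R & (U & ~S)) = a·b on (0.6317, 0.9365) = 0.5916

0.592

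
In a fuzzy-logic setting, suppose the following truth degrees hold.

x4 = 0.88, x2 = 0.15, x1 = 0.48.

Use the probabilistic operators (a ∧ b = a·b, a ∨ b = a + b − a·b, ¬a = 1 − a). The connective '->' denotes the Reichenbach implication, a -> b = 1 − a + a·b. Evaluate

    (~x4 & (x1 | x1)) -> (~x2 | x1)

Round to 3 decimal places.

~x4 = 1 − 0.8800 = 0.1200
x1 | x1 = a + b − a·b on (0.4800, 0.4800) = 0.7296
~x4 & (x1 | x1) = a·b on (0.1200, 0.7296) = 0.0876
~x2 = 1 − 0.1500 = 0.8500
~x2 | x1 = a + b − a·b on (0.8500, 0.4800) = 0.9220
(~x4 & (x1 | x1)) -> (~x2 | x1)  [Reichenbach: 1 − a + a·b] with a=0.0876, b=0.9220 → 0.9932

0.993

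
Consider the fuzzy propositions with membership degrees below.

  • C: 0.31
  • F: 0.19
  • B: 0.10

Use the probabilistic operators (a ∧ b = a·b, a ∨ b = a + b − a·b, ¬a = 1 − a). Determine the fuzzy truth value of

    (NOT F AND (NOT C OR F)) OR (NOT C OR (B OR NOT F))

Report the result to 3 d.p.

NOT F = 1 − 0.1900 = 0.8100
NOT C = 1 − 0.3100 = 0.6900
NOT C OR F = a + b − a·b on (0.6900, 0.1900) = 0.7489
NOT F AND (NOT C OR F) = a·b on (0.8100, 0.7489) = 0.6066
NOT C = 1 − 0.3100 = 0.6900
NOT F = 1 − 0.1900 = 0.8100
B OR NOT F = a + b − a·b on (0.1000, 0.8100) = 0.8290
NOT C OR (B OR NOT F) = a + b − a·b on (0.6900, 0.8290) = 0.9470
(NOT F AND (NOT C OR F)) OR (NOT C OR (B OR NOT F)) = a + b − a·b on (0.6066, 0.9470) = 0.9791

0.979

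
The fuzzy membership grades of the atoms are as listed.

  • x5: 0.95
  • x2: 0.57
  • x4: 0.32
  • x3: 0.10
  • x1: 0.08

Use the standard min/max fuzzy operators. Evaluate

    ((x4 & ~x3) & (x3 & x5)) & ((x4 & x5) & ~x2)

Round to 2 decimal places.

~x3 = 1 − 0.10 = 0.90
x4 & ~x3 = min(a, b) on (0.32, 0.90) = 0.32
x3 & x5 = min(a, b) on (0.10, 0.95) = 0.10
(x4 & ~x3) & (x3 & x5) = min(a, b) on (0.32, 0.10) = 0.10
x4 & x5 = min(a, b) on (0.32, 0.95) = 0.32
~x2 = 1 − 0.57 = 0.43
(x4 & x5) & ~x2 = min(a, b) on (0.32, 0.43) = 0.32
((x4 & ~x3) & (x3 & x5)) & ((x4 & x5) & ~x2) = min(a, b) on (0.10, 0.32) = 0.10

0.10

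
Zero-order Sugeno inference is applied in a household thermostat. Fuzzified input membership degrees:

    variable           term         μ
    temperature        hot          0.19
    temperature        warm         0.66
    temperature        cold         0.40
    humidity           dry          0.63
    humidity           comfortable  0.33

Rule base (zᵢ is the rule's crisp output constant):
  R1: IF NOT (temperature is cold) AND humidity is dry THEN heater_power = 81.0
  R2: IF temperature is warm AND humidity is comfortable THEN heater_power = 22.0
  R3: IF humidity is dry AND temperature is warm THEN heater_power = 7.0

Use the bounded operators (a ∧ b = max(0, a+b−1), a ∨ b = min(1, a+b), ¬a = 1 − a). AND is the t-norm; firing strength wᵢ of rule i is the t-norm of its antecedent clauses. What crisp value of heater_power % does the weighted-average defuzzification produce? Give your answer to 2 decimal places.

39.73

R1 (z=81.0): ¬cold=1−0.40=0.60, dry=0.63; AND[max(0, a+b−1)] → w = 0.23
R2 (z=22.0): warm=0.66, comfortable=0.33; AND[max(0, a+b−1)] → w = 0.00
R3 (z=7.0): dry=0.63, warm=0.66; AND[max(0, a+b−1)] → w = 0.29
Weighted average = (0.23·81.0 + 0.00·22.0 + 0.29·7.0) / (0.23 + 0.00 + 0.29)
  = 20.6600 / 0.5200 = 39.73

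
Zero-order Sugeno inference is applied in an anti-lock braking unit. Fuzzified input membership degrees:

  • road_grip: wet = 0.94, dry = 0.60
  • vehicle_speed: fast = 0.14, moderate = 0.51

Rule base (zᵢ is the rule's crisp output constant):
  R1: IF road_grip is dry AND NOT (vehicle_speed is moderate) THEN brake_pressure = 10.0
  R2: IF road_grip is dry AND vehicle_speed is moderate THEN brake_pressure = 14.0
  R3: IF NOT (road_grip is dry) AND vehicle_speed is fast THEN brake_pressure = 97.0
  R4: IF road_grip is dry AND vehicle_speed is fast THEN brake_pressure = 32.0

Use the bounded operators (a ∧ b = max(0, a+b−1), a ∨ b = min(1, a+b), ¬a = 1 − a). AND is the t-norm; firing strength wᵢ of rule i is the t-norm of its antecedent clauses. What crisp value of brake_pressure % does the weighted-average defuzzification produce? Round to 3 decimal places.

12.200

R1 (z=10.0): dry=0.60, ¬moderate=1−0.51=0.49; AND[max(0, a+b−1)] → w = 0.09
R2 (z=14.0): dry=0.60, moderate=0.51; AND[max(0, a+b−1)] → w = 0.11
R3 (z=97.0): ¬dry=1−0.60=0.40, fast=0.14; AND[max(0, a+b−1)] → w = 0.00
R4 (z=32.0): dry=0.60, fast=0.14; AND[max(0, a+b−1)] → w = 0.00
Weighted average = (0.09·10.0 + 0.11·14.0 + 0.00·97.0 + 0.00·32.0) / (0.09 + 0.11 + 0.00 + 0.00)
  = 2.4400 / 0.2000 = 12.200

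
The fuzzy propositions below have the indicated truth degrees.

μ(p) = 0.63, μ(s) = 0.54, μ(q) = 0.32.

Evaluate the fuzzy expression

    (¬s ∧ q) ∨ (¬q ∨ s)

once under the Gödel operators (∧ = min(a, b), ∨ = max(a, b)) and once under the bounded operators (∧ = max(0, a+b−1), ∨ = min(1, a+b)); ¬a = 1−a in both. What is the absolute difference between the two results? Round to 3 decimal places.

Under Gödel:
  ¬s = 1 − 0.54 = 0.46
  ¬s ∧ q = min(a, b) on (0.46, 0.32) = 0.32
  ¬q = 1 − 0.32 = 0.68
  ¬q ∨ s = max(a, b) on (0.68, 0.54) = 0.68
  (¬s ∧ q) ∨ (¬q ∨ s) = max(a, b) on (0.32, 0.68) = 0.68
  → value = 0.6800
Under bounded:
  ¬s = 1 − 0.54 = 0.46
  ¬s ∧ q = max(0, a+b−1) on (0.46, 0.32) = 0.00
  ¬q = 1 − 0.32 = 0.68
  ¬q ∨ s = min(1, a+b) on (0.68, 0.54) = 1.00
  (¬s ∧ q) ∨ (¬q ∨ s) = min(1, a+b) on (0.00, 1.00) = 1.00
  → value = 1.0000
|0.6800 − 1.0000| = 0.320

0.320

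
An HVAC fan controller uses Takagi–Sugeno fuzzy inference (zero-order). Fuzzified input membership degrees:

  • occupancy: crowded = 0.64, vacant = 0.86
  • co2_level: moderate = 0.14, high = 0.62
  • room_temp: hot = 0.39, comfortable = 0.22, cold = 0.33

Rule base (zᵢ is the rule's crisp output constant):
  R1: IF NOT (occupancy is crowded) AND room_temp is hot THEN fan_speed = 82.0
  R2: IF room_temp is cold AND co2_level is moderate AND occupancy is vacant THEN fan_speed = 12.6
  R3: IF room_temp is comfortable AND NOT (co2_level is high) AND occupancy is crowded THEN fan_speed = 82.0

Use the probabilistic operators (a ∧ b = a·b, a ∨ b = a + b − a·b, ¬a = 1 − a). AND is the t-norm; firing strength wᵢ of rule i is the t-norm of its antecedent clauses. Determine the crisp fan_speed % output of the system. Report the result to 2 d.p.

70.20

R1 (z=82.0): ¬crowded=1−0.64=0.36, hot=0.39; AND[a·b] → w = 0.1404
R2 (z=12.6): cold=0.33, moderate=0.14, vacant=0.86; AND[a·b] → w = 0.0397
R3 (z=82.0): comfortable=0.22, ¬high=1−0.62=0.38, crowded=0.64; AND[a·b] → w = 0.0535
Weighted average = (0.1404·82.0 + 0.0397·12.6 + 0.0535·82.0) / (0.1404 + 0.0397 + 0.0535)
  = 16.4008 / 0.2336 = 70.20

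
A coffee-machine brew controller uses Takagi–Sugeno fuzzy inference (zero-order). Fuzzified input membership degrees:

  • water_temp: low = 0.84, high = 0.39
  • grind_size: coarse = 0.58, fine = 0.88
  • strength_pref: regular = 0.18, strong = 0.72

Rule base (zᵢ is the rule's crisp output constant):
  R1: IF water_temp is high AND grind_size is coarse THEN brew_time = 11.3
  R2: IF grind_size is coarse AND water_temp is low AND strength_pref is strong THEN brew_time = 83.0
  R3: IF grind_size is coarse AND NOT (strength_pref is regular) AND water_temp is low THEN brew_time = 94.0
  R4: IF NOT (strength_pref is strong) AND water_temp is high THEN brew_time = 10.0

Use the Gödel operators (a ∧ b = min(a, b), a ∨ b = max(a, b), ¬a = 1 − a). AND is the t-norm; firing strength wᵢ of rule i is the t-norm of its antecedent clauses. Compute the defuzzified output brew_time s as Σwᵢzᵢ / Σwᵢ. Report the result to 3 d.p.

60.037

R1 (z=11.3): high=0.39, coarse=0.58; AND[min(a, b)] → w = 0.39
R2 (z=83.0): coarse=0.58, low=0.84, strong=0.72; AND[min(a, b)] → w = 0.58
R3 (z=94.0): coarse=0.58, ¬regular=1−0.18=0.82, low=0.84; AND[min(a, b)] → w = 0.58
R4 (z=10.0): ¬strong=1−0.72=0.28, high=0.39; AND[min(a, b)] → w = 0.28
Weighted average = (0.39·11.3 + 0.58·83.0 + 0.58·94.0 + 0.28·10.0) / (0.39 + 0.58 + 0.58 + 0.28)
  = 109.8670 / 1.8300 = 60.037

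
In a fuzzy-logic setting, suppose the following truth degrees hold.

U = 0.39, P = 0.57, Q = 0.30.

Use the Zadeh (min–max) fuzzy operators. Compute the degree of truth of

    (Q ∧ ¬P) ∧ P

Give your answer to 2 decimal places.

¬P = 1 − 0.57 = 0.43
Q ∧ ¬P = min(a, b) on (0.30, 0.43) = 0.30
(Q ∧ ¬P) ∧ P = min(a, b) on (0.30, 0.57) = 0.30

0.30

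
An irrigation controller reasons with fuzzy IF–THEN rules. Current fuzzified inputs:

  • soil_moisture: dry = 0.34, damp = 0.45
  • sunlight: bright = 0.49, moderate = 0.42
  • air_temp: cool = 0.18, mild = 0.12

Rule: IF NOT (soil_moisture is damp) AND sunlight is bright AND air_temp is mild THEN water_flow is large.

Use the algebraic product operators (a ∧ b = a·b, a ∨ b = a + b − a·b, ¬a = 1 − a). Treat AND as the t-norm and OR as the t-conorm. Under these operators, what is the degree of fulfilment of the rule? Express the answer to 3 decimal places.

firing strength: ¬damp=1−0.45=0.55, bright=0.49, mild=0.12; AND[a·b] → w = 0.0323

0.032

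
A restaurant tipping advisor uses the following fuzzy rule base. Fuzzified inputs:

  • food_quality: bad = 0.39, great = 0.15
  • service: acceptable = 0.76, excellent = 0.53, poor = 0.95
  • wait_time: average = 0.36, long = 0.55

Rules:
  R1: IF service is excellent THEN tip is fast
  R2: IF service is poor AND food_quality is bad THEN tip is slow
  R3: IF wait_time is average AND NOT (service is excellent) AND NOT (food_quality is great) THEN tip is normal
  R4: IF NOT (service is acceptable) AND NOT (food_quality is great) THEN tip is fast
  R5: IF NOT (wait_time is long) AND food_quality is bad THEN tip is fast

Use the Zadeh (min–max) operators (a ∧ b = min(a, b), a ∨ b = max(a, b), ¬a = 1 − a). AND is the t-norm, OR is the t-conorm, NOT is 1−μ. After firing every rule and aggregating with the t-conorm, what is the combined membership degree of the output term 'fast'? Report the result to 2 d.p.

R1: excellent=0.53 → w = 0.53
R2: poor=0.95, bad=0.39; AND[min(a, b)] → w = 0.39
R3: average=0.36, ¬excellent=1−0.53=0.47, ¬great=1−0.15=0.85; AND[min(a, b)] → w = 0.36
R4: ¬acceptable=1−0.76=0.24, ¬great=1−0.15=0.85; AND[min(a, b)] → w = 0.24
R5: ¬long=1−0.55=0.45, bad=0.39; AND[min(a, b)] → w = 0.39
Rules with consequent 'fast': {R1, R4, R5} → strengths 0.53, 0.24, 0.39
Aggregate via t-conorm [max(a, b)]: 0.53

0.53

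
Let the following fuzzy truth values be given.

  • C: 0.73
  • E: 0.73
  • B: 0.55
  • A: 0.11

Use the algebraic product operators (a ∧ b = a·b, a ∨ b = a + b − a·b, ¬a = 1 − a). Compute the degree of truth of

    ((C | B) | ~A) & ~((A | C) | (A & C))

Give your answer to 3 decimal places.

C | B = a + b − a·b on (0.7300, 0.5500) = 0.8785
~A = 1 − 0.1100 = 0.8900
(C | B) | ~A = a + b − a·b on (0.8785, 0.8900) = 0.9866
A | C = a + b − a·b on (0.1100, 0.7300) = 0.7597
A & C = a·b on (0.1100, 0.7300) = 0.0803
(A | C) | (A & C) = a + b − a·b on (0.7597, 0.0803) = 0.7790
~((A | C) | (A & C)) = 1 − 0.7790 = 0.2210
((C | B) | ~A) & ~((A | C) | (A & C)) = a·b on (0.9866, 0.2210) = 0.2181

0.218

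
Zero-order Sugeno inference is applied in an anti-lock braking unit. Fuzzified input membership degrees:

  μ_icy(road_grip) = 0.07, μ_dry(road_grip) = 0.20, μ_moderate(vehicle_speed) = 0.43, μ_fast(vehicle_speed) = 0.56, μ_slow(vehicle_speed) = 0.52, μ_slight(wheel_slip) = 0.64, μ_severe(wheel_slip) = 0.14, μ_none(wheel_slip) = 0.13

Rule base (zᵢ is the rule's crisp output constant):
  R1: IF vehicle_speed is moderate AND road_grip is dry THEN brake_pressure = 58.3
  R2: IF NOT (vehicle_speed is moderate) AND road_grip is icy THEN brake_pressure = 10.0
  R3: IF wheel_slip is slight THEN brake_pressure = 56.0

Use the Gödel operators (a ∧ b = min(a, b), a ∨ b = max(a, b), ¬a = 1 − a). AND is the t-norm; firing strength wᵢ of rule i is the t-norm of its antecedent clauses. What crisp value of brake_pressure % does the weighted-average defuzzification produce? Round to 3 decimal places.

R1 (z=58.3): moderate=0.43, dry=0.20; AND[min(a, b)] → w = 0.20
R2 (z=10.0): ¬moderate=1−0.43=0.57, icy=0.07; AND[min(a, b)] → w = 0.07
R3 (z=56.0): slight=0.64 → w = 0.64
Weighted average = (0.20·58.3 + 0.07·10.0 + 0.64·56.0) / (0.20 + 0.07 + 0.64)
  = 48.2000 / 0.9100 = 52.967

52.967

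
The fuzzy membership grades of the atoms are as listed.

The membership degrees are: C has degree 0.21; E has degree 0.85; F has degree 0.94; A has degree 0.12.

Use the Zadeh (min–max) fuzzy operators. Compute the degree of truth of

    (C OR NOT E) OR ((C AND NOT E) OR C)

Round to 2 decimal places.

0.21

NOT E = 1 − 0.85 = 0.15
C OR NOT E = max(a, b) on (0.21, 0.15) = 0.21
NOT E = 1 − 0.85 = 0.15
C AND NOT E = min(a, b) on (0.21, 0.15) = 0.15
(C AND NOT E) OR C = max(a, b) on (0.15, 0.21) = 0.21
(C OR NOT E) OR ((C AND NOT E) OR C) = max(a, b) on (0.21, 0.21) = 0.21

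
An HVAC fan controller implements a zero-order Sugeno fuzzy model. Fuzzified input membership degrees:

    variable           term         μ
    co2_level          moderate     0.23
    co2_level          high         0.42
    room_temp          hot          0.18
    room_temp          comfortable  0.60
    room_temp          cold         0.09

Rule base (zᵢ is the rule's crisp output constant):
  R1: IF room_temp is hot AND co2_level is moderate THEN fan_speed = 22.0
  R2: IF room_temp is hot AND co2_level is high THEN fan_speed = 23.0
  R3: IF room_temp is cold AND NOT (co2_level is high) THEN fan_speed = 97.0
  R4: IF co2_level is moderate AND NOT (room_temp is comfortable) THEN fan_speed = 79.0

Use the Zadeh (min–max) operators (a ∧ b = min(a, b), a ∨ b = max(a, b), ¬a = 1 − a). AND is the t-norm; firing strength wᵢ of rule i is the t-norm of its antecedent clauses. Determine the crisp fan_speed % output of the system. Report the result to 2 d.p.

51.47

R1 (z=22.0): hot=0.18, moderate=0.23; AND[min(a, b)] → w = 0.18
R2 (z=23.0): hot=0.18, high=0.42; AND[min(a, b)] → w = 0.18
R3 (z=97.0): cold=0.09, ¬high=1−0.42=0.58; AND[min(a, b)] → w = 0.09
R4 (z=79.0): moderate=0.23, ¬comfortable=1−0.60=0.40; AND[min(a, b)] → w = 0.23
Weighted average = (0.18·22.0 + 0.18·23.0 + 0.09·97.0 + 0.23·79.0) / (0.18 + 0.18 + 0.09 + 0.23)
  = 35.0000 / 0.6800 = 51.47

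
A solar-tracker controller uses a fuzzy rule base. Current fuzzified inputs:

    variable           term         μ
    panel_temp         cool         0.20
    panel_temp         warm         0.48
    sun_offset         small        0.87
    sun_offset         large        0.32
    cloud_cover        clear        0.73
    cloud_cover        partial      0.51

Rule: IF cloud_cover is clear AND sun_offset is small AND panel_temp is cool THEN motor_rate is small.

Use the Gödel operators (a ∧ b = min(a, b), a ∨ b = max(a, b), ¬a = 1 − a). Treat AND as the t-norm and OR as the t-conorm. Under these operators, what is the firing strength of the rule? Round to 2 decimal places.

firing strength: clear=0.73, small=0.87, cool=0.20; AND[min(a, b)] → w = 0.20

0.20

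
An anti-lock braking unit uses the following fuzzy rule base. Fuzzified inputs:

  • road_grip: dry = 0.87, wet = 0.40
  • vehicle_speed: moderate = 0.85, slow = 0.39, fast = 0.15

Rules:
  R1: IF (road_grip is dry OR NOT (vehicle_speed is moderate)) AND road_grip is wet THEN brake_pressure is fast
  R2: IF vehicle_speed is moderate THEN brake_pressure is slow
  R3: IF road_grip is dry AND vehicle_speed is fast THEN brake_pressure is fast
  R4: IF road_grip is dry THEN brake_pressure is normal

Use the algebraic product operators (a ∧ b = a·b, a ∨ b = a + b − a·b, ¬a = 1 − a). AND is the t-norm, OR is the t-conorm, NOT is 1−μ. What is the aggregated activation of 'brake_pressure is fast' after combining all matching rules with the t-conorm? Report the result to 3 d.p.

R1: (dry=0.87 OR ¬moderate=1−0.85=0.15) = 0.8895; AND[a·b] with wet=0.40 → w = 0.3558
R2: moderate=0.85 → w = 0.8500
R3: dry=0.87, fast=0.15; AND[a·b] → w = 0.1305
R4: dry=0.87 → w = 0.8700
Rules with consequent 'fast': {R1, R3} → strengths 0.3558, 0.1305
Aggregate via t-conorm [a + b − a·b]: 0.4399

0.440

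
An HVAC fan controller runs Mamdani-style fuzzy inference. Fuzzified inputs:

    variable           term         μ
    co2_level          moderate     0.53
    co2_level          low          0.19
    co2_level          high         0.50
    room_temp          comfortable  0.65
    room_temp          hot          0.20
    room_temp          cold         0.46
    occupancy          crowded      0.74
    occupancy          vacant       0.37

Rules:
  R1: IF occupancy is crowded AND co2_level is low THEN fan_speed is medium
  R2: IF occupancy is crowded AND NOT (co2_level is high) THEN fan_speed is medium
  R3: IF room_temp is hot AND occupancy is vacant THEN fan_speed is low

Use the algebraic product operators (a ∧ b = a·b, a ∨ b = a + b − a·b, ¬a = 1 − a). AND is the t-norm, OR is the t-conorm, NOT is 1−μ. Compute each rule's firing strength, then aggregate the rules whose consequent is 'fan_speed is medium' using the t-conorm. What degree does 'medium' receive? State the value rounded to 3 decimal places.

R1: crowded=0.74, low=0.19; AND[a·b] → w = 0.1406
R2: crowded=0.74, ¬high=1−0.50=0.50; AND[a·b] → w = 0.3700
R3: hot=0.20, vacant=0.37; AND[a·b] → w = 0.0740
Rules with consequent 'medium': {R1, R2} → strengths 0.1406, 0.3700
Aggregate via t-conorm [a + b − a·b]: 0.4586

0.459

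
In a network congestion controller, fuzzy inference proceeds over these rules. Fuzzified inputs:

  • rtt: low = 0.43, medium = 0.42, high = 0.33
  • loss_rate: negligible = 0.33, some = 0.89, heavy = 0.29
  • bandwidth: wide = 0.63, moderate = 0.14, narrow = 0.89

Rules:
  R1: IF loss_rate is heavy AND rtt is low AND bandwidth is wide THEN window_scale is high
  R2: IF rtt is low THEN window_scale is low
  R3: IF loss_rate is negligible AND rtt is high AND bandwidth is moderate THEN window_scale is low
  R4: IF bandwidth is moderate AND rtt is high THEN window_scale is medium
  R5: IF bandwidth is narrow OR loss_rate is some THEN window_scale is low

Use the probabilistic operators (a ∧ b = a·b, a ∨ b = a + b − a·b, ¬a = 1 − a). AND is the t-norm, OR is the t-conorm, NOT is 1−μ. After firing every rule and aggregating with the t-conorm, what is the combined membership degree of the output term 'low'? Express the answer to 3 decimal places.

R1: heavy=0.29, low=0.43, wide=0.63; AND[a·b] → w = 0.0786
R2: low=0.43 → w = 0.4300
R3: negligible=0.33, high=0.33, moderate=0.14; AND[a·b] → w = 0.0152
R4: moderate=0.14, high=0.33; AND[a·b] → w = 0.0462
R5: narrow=0.89, some=0.89; OR[a + b − a·b] → w = 0.9879
Rules with consequent 'low': {R2, R3, R5} → strengths 0.4300, 0.0152, 0.9879
Aggregate via t-conorm [a + b − a·b]: 0.9932

0.993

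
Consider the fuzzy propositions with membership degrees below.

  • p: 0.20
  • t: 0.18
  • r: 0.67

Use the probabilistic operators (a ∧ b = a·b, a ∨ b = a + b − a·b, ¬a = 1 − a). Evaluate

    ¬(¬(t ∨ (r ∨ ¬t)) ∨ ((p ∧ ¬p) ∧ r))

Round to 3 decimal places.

¬t = 1 − 0.1800 = 0.8200
r ∨ ¬t = a + b − a·b on (0.6700, 0.8200) = 0.9406
t ∨ (r ∨ ¬t) = a + b − a·b on (0.1800, 0.9406) = 0.9513
¬(t ∨ (r ∨ ¬t)) = 1 − 0.9513 = 0.0487
¬p = 1 − 0.2000 = 0.8000
p ∧ ¬p = a·b on (0.2000, 0.8000) = 0.1600
(p ∧ ¬p) ∧ r = a·b on (0.1600, 0.6700) = 0.1072
¬(t ∨ (r ∨ ¬t)) ∨ ((p ∧ ¬p) ∧ r) = a + b − a·b on (0.0487, 0.1072) = 0.1507
¬(¬(t ∨ (r ∨ ¬t)) ∨ ((p ∧ ¬p) ∧ r)) = 1 − 0.1507 = 0.8493

0.849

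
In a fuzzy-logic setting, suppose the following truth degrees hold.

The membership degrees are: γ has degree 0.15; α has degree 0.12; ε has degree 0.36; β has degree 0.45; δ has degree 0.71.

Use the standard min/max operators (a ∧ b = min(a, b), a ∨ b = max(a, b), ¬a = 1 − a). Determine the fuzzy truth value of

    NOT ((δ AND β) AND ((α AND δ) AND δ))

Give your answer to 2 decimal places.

0.88

δ AND β = min(a, b) on (0.71, 0.45) = 0.45
α AND δ = min(a, b) on (0.12, 0.71) = 0.12
(α AND δ) AND δ = min(a, b) on (0.12, 0.71) = 0.12
(δ AND β) AND ((α AND δ) AND δ) = min(a, b) on (0.45, 0.12) = 0.12
NOT ((δ AND β) AND ((α AND δ) AND δ)) = 1 − 0.12 = 0.88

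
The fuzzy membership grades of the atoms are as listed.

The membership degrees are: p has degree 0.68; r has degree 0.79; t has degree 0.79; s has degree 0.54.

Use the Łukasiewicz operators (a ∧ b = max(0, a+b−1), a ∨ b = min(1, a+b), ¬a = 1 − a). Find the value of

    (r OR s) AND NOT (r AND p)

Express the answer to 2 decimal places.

0.53

r OR s = min(1, a+b) on (0.79, 0.54) = 1.00
r AND p = max(0, a+b−1) on (0.79, 0.68) = 0.47
NOT (r AND p) = 1 − 0.47 = 0.53
(r OR s) AND NOT (r AND p) = max(0, a+b−1) on (1.00, 0.53) = 0.53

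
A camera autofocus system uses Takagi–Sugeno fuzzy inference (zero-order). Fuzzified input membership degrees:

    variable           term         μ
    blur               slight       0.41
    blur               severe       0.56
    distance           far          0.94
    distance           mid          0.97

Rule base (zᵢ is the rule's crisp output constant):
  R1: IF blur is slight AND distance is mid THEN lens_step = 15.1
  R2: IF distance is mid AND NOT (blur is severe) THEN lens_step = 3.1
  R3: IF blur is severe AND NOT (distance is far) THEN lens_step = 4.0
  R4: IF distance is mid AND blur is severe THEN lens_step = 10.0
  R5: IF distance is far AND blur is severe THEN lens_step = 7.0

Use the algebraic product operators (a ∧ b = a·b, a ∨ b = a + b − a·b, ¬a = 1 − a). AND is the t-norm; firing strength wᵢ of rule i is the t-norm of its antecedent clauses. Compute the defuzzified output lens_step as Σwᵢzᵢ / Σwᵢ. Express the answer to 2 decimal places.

R1 (z=15.1): slight=0.41, mid=0.97; AND[a·b] → w = 0.3977
R2 (z=3.1): mid=0.97, ¬severe=1−0.56=0.44; AND[a·b] → w = 0.4268
R3 (z=4.0): severe=0.56, ¬far=1−0.94=0.06; AND[a·b] → w = 0.0336
R4 (z=10.0): mid=0.97, severe=0.56; AND[a·b] → w = 0.5432
R5 (z=7.0): far=0.94, severe=0.56; AND[a·b] → w = 0.5264
Weighted average = (0.3977·15.1 + 0.4268·3.1 + 0.0336·4.0 + 0.5432·10.0 + 0.5264·7.0) / (0.3977 + 0.4268 + 0.0336 + 0.5432 + 0.5264)
  = 16.5795 / 1.9277 = 8.60

8.60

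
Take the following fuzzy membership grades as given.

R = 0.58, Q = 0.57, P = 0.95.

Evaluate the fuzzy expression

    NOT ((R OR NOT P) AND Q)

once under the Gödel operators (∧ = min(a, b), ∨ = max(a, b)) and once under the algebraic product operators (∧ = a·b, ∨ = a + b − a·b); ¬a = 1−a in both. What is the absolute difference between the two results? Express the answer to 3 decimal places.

0.227

Under Gödel:
  NOT P = 1 − 0.95 = 0.05
  R OR NOT P = max(a, b) on (0.58, 0.05) = 0.58
  (R OR NOT P) AND Q = min(a, b) on (0.58, 0.57) = 0.57
  NOT ((R OR NOT P) AND Q) = 1 − 0.57 = 0.43
  → value = 0.4300
Under algebraic product:
  NOT P = 1 − 0.9500 = 0.0500
  R OR NOT P = a + b − a·b on (0.5800, 0.0500) = 0.6010
  (R OR NOT P) AND Q = a·b on (0.6010, 0.5700) = 0.3426
  NOT ((R OR NOT P) AND Q) = 1 − 0.3426 = 0.6574
  → value = 0.6574
|0.4300 − 0.6574| = 0.227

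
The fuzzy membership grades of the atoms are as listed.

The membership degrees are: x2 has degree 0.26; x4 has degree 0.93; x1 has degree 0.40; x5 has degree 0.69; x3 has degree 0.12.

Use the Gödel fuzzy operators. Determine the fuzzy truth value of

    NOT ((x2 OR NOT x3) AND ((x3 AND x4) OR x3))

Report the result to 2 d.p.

0.88

NOT x3 = 1 − 0.12 = 0.88
x2 OR NOT x3 = max(a, b) on (0.26, 0.88) = 0.88
x3 AND x4 = min(a, b) on (0.12, 0.93) = 0.12
(x3 AND x4) OR x3 = max(a, b) on (0.12, 0.12) = 0.12
(x2 OR NOT x3) AND ((x3 AND x4) OR x3) = min(a, b) on (0.88, 0.12) = 0.12
NOT ((x2 OR NOT x3) AND ((x3 AND x4) OR x3)) = 1 − 0.12 = 0.88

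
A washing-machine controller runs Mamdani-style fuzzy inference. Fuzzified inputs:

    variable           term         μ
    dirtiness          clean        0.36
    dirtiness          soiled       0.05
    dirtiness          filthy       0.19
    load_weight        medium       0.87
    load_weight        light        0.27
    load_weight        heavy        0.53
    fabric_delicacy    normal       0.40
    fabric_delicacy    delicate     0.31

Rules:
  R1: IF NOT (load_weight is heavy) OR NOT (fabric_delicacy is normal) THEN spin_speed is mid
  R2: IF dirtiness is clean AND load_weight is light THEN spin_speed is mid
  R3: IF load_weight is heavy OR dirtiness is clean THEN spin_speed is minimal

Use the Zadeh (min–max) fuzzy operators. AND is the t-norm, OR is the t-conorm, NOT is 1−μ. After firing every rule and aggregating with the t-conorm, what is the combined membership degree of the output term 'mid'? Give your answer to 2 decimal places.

R1: ¬heavy=1−0.53=0.47, ¬normal=1−0.40=0.60; OR[max(a, b)] → w = 0.60
R2: clean=0.36, light=0.27; AND[min(a, b)] → w = 0.27
R3: heavy=0.53, clean=0.36; OR[max(a, b)] → w = 0.53
Rules with consequent 'mid': {R1, R2} → strengths 0.60, 0.27
Aggregate via t-conorm [max(a, b)]: 0.60

0.60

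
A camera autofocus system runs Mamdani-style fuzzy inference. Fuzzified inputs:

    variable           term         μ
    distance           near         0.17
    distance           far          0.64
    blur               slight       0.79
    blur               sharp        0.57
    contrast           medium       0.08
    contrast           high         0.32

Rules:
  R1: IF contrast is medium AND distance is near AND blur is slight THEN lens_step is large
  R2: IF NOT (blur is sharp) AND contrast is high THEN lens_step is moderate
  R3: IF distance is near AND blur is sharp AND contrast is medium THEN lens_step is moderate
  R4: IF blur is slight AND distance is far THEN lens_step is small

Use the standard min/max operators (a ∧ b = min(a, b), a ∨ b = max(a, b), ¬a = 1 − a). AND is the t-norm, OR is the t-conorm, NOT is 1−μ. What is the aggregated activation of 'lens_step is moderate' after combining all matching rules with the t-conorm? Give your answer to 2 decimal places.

R1: medium=0.08, near=0.17, slight=0.79; AND[min(a, b)] → w = 0.08
R2: ¬sharp=1−0.57=0.43, high=0.32; AND[min(a, b)] → w = 0.32
R3: near=0.17, sharp=0.57, medium=0.08; AND[min(a, b)] → w = 0.08
R4: slight=0.79, far=0.64; AND[min(a, b)] → w = 0.64
Rules with consequent 'moderate': {R2, R3} → strengths 0.32, 0.08
Aggregate via t-conorm [max(a, b)]: 0.32

0.32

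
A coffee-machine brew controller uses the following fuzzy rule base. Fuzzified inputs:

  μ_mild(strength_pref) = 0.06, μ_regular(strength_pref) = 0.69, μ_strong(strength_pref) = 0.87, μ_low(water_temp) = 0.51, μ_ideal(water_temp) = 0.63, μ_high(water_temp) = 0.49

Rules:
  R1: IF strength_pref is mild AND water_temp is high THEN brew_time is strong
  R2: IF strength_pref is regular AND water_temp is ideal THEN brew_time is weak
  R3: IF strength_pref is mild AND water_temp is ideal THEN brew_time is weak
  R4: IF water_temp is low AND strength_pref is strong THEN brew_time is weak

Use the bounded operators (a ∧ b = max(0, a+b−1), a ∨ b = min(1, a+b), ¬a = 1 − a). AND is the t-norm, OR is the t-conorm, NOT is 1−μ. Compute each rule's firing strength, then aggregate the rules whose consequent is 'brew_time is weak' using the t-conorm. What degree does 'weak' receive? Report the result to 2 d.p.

0.70

R1: mild=0.06, high=0.49; AND[max(0, a+b−1)] → w = 0.00
R2: regular=0.69, ideal=0.63; AND[max(0, a+b−1)] → w = 0.32
R3: mild=0.06, ideal=0.63; AND[max(0, a+b−1)] → w = 0.00
R4: low=0.51, strong=0.87; AND[max(0, a+b−1)] → w = 0.38
Rules with consequent 'weak': {R2, R3, R4} → strengths 0.32, 0.00, 0.38
Aggregate via t-conorm [min(1, a+b)]: 0.70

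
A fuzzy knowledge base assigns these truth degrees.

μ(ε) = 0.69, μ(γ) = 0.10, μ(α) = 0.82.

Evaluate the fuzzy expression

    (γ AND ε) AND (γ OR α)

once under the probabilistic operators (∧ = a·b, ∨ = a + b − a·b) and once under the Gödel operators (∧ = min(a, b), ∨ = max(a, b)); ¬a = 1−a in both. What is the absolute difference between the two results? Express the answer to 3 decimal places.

Under probabilistic:
  γ AND ε = a·b on (0.1000, 0.6900) = 0.0690
  γ OR α = a + b − a·b on (0.1000, 0.8200) = 0.8380
  (γ AND ε) AND (γ OR α) = a·b on (0.0690, 0.8380) = 0.0578
  → value = 0.0578
Under Gödel:
  γ AND ε = min(a, b) on (0.10, 0.69) = 0.10
  γ OR α = max(a, b) on (0.10, 0.82) = 0.82
  (γ AND ε) AND (γ OR α) = min(a, b) on (0.10, 0.82) = 0.10
  → value = 0.1000
|0.0578 − 0.1000| = 0.042

0.042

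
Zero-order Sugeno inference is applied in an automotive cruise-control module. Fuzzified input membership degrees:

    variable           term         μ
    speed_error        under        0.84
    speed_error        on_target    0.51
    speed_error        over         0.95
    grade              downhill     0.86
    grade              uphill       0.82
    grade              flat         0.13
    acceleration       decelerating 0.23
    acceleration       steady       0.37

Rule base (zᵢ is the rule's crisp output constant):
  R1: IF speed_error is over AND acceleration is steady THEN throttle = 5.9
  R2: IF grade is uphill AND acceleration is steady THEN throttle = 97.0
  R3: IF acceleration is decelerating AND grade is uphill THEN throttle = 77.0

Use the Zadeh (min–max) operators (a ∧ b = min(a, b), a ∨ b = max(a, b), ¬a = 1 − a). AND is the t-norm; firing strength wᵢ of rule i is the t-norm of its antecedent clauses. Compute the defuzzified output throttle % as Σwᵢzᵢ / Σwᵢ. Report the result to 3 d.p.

57.508

R1 (z=5.9): over=0.95, steady=0.37; AND[min(a, b)] → w = 0.37
R2 (z=97.0): uphill=0.82, steady=0.37; AND[min(a, b)] → w = 0.37
R3 (z=77.0): decelerating=0.23, uphill=0.82; AND[min(a, b)] → w = 0.23
Weighted average = (0.37·5.9 + 0.37·97.0 + 0.23·77.0) / (0.37 + 0.37 + 0.23)
  = 55.7830 / 0.9700 = 57.508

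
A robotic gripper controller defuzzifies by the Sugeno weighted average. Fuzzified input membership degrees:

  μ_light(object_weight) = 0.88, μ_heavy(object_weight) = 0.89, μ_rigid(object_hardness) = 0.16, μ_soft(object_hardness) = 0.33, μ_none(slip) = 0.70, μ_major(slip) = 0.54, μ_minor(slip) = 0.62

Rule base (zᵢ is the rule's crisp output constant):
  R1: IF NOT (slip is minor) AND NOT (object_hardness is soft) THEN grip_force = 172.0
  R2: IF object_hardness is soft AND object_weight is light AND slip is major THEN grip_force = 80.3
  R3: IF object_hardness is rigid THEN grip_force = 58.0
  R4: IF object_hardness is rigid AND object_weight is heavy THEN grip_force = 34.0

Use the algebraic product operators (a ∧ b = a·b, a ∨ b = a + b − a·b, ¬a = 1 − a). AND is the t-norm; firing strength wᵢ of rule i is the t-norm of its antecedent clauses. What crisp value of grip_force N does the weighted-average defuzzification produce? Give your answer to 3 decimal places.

R1 (z=172.0): ¬minor=1−0.62=0.38, ¬soft=1−0.33=0.67; AND[a·b] → w = 0.2546
R2 (z=80.3): soft=0.33, light=0.88, major=0.54; AND[a·b] → w = 0.1568
R3 (z=58.0): rigid=0.16 → w = 0.1600
R4 (z=34.0): rigid=0.16, heavy=0.89; AND[a·b] → w = 0.1424
Weighted average = (0.2546·172.0 + 0.1568·80.3 + 0.1600·58.0 + 0.1424·34.0) / (0.2546 + 0.1568 + 0.1600 + 0.1424)
  = 70.5051 / 0.7138 = 98.772

98.772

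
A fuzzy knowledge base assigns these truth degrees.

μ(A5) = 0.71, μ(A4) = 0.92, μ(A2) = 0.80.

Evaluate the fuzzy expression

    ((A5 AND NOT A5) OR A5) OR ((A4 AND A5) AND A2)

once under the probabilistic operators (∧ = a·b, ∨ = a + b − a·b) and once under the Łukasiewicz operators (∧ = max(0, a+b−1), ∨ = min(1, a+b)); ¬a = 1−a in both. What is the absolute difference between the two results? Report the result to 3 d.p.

Under probabilistic:
  NOT A5 = 1 − 0.7100 = 0.2900
  A5 AND NOT A5 = a·b on (0.7100, 0.2900) = 0.2059
  (A5 AND NOT A5) OR A5 = a + b − a·b on (0.2059, 0.7100) = 0.7697
  A4 AND A5 = a·b on (0.9200, 0.7100) = 0.6532
  (A4 AND A5) AND A2 = a·b on (0.6532, 0.8000) = 0.5226
  ((A5 AND NOT A5) OR A5) OR ((A4 AND A5) AND A2) = a + b − a·b on (0.7697, 0.5226) = 0.8901
  → value = 0.8901
Under Łukasiewicz:
  NOT A5 = 1 − 0.71 = 0.29
  A5 AND NOT A5 = max(0, a+b−1) on (0.71, 0.29) = 0.00
  (A5 AND NOT A5) OR A5 = min(1, a+b) on (0.00, 0.71) = 0.71
  A4 AND A5 = max(0, a+b−1) on (0.92, 0.71) = 0.63
  (A4 AND A5) AND A2 = max(0, a+b−1) on (0.63, 0.80) = 0.43
  ((A5 AND NOT A5) OR A5) OR ((A4 AND A5) AND A2) = min(1, a+b) on (0.71, 0.43) = 1.00
  → value = 1.0000
|0.8901 − 1.0000| = 0.110

0.110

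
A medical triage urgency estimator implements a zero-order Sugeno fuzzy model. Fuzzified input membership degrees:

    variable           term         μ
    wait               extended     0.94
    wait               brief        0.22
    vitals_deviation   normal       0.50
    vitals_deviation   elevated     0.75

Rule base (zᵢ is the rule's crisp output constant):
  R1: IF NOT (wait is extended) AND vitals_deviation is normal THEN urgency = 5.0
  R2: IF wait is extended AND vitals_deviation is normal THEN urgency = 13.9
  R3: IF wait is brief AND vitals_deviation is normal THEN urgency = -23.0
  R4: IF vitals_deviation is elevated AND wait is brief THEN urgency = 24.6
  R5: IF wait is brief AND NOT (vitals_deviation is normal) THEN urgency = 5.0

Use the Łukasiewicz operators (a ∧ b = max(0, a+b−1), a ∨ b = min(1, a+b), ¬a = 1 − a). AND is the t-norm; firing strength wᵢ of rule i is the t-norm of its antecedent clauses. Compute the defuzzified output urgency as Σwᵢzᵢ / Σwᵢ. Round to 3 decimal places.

13.900

R1 (z=5.0): ¬extended=1−0.94=0.06, normal=0.50; AND[max(0, a+b−1)] → w = 0.00
R2 (z=13.9): extended=0.94, normal=0.50; AND[max(0, a+b−1)] → w = 0.44
R3 (z=-23.0): brief=0.22, normal=0.50; AND[max(0, a+b−1)] → w = 0.00
R4 (z=24.6): elevated=0.75, brief=0.22; AND[max(0, a+b−1)] → w = 0.00
R5 (z=5.0): brief=0.22, ¬normal=1−0.50=0.50; AND[max(0, a+b−1)] → w = 0.00
Weighted average = (0.00·5.0 + 0.44·13.9 + 0.00·-23.0 + 0.00·24.6 + 0.00·5.0) / (0.00 + 0.44 + 0.00 + 0.00 + 0.00)
  = 6.1160 / 0.4400 = 13.900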